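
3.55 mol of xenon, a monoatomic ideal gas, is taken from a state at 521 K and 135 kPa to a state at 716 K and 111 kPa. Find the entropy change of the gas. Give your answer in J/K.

ΔS = 29.2 J/K

ΔS = nC_p ln(T₂/T₁) − nR ln(P₂/P₁), with C_p = 5R/2 = 20.79 J mol⁻¹ K⁻¹ for a monoatomic ideal gas.
ΔS = 3.55 × [20.79 × ln(716/521) − 8.314 × ln(111/135)] = 29.2 J/K.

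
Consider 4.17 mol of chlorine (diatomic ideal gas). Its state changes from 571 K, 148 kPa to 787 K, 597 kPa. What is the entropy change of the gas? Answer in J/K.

ΔS = nC_p ln(T₂/T₁) − nR ln(P₂/P₁), with C_p = 7R/2 = 29.1 J mol⁻¹ K⁻¹ for a diatomic ideal gas.
ΔS = 4.17 × [29.1 × ln(787/571) − 8.314 × ln(597/148)] = -9.42 J/K.

ΔS = -9.42 J/K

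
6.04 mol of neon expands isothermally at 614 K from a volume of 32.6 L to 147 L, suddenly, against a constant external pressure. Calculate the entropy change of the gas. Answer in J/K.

ΔS_gas = 75.6 J/K

Entropy is a state function, so ΔS_gas depends only on the end states.
For an isothermal ideal gas ΔS_gas = nR ln(V₂/V₁) = 6.04 × 8.314 × ln(147/32.6) = 75.6 J/K.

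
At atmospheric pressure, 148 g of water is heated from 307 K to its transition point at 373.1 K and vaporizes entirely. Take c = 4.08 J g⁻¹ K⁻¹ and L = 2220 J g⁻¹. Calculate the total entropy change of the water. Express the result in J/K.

Warming step: ΔS₁ = m c ln(T_tr/T_i) = 148 × 4.08 × ln(373.1/307) = 117.7 J/K.
Phase change: ΔS₂ = +mL/T_tr = 148 × 2220 / 373.1 = 880.6 J/K.
ΔS_total = (117.7) + (880.6) = 998 J/K.

ΔS = 998 J/K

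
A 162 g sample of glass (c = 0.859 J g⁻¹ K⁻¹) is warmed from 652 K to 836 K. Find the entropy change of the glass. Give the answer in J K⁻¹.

ΔS = ∫dQ_rev/T = m c ln(T₂/T₁) = 162 × 0.859 × ln(836/652) = 34.6 J/K.

ΔS = 34.6 J/K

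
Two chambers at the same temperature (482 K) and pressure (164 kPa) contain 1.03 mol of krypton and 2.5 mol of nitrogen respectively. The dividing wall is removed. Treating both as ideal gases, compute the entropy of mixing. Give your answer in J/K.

ΔS_mix = 17.7 J/K

Mole fractions: x_A = 1.03/3.53 = 0.292, x_B = 0.708.
ΔS_mix = −R(n_A ln x_A + n_B ln x_B) = −8.314 × (1.03 ln 0.292 + 2.5 ln 0.708) = 17.7 J/K.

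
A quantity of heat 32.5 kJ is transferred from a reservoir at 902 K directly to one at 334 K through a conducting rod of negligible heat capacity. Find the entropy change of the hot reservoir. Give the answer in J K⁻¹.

The hot reservoir loses heat Q, so ΔS_hot = −Q/T_H = −32500/902 = -36 J/K.

ΔS_hot = -36 J/K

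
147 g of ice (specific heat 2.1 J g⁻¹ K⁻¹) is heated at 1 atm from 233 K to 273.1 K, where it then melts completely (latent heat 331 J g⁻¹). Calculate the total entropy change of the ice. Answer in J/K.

ΔS = 227 J/K

Warming step: ΔS₁ = m c ln(T_tr/T_i) = 147 × 2.1 × ln(273.1/233) = 49.02 J/K.
Phase change: ΔS₂ = +mL/T_tr = 147 × 331 / 273.1 = 178.2 J/K.
ΔS_total = (49.02) + (178.2) = 227 J/K.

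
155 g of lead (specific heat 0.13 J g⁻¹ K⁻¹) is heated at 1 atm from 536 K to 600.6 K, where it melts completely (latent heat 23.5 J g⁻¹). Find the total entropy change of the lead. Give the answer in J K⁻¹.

ΔS = 8.36 J/K

Warming step: ΔS₁ = m c ln(T_tr/T_i) = 155 × 0.13 × ln(600.6/536) = 2.293 J/K.
Phase change: ΔS₂ = +mL/T_tr = 155 × 23.5 / 600.6 = 6.065 J/K.
ΔS_total = (2.293) + (6.065) = 8.36 J/K.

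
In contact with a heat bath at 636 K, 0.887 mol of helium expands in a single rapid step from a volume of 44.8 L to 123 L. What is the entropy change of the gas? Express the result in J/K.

Entropy is a state function, so ΔS_gas depends only on the end states.
For an isothermal ideal gas ΔS_gas = nR ln(V₂/V₁) = 0.887 × 8.314 × ln(123/44.8) = 7.45 J/K.

ΔS_gas = 7.45 J/K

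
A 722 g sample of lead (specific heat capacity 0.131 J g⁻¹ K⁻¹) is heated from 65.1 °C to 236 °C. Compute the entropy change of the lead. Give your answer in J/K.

ΔS = 38.7 J/K

In kelvin: T₁ = 338.25 K, T₂ = 509.15 K. ΔS = ∫dQ_rev/T = m c ln(T₂/T₁) = 722 × 0.131 × ln(509.15/338.25) = 38.7 J/K.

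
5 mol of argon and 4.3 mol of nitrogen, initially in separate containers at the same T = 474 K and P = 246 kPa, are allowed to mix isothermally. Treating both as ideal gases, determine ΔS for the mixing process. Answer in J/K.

ΔS_mix = 53.4 J/K

Mole fractions: x_A = 5/9.3 = 0.538, x_B = 0.462.
ΔS_mix = −R(n_A ln x_A + n_B ln x_B) = −8.314 × (5 ln 0.538 + 4.3 ln 0.462) = 53.4 J/K.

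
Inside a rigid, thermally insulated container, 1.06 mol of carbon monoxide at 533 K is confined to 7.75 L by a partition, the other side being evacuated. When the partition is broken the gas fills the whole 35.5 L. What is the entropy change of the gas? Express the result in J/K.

For an ideal gas in free expansion Q = 0 and W = 0, so T is unchanged.
Entropy is a state function; using a reversible isothermal path, ΔS_gas = nR ln(V₂/V₁) = 1.06 × 8.314 × ln(35.5/7.75) = 13.4 J/K.

ΔS_gas = 13.4 J/K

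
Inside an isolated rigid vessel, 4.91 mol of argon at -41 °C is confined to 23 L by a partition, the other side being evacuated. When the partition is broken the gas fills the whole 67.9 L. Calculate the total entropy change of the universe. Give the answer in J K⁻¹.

ΔS_universe = 44.2 J/K

No heat is exchanged and no work is done, so the ideal-gas temperature stays constant.
Entropy is a state function; using a reversible isothermal path, ΔS_gas = nR ln(V₂/V₁) = 4.91 × 8.314 × ln(67.9/23) = 44.2 J/K.
The insulated surroundings exchange no heat, so ΔS_surr = 0 and ΔS_universe = ΔS_gas.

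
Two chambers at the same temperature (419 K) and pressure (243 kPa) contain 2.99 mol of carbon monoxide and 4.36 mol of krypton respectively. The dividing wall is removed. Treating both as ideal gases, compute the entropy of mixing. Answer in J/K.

Mole fractions: x_A = 2.99/7.35 = 0.407, x_B = 0.593.
ΔS_mix = −R(n_A ln x_A + n_B ln x_B) = −8.314 × (2.99 ln 0.407 + 4.36 ln 0.593) = 41.3 J/K.

ΔS_mix = 41.3 J/K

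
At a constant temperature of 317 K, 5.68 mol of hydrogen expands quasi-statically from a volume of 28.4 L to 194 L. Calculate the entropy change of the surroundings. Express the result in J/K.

ΔS_surr = -90.7 J/K

For an isothermal ideal gas ΔS_gas = nR ln(V₂/V₁) = 5.68 × 8.314 × ln(194/28.4) = 90.7 J/K.
The process is reversible, so ΔS_surr = −ΔS_gas = -90.7 J/K and ΔS_universe = 0.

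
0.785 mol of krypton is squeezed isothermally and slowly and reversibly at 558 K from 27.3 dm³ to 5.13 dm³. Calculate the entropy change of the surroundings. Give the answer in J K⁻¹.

For an isothermal ideal gas ΔS_gas = nR ln(V₂/V₁) = 0.785 × 8.314 × ln(5.13/27.3) = -10.9 J/K.
The process is reversible, so ΔS_surr = −ΔS_gas = 10.9 J/K and ΔS_universe = 0.

ΔS_surr = 10.9 J/K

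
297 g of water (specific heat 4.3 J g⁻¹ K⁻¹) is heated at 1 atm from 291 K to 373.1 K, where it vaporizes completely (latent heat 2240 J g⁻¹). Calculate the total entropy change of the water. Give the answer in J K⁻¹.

Warming step: ΔS₁ = m c ln(T_tr/T_i) = 297 × 4.3 × ln(373.1/291) = 317.4 J/K.
Phase change: ΔS₂ = +mL/T_tr = 297 × 2240 / 373.1 = 1783 J/K.
ΔS_total = (317.4) + (1783) = 2100 J/K.

ΔS = 2100 J/K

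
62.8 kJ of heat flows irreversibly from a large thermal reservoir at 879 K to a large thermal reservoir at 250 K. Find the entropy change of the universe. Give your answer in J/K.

ΔS_hot = −Q/T_H = −62800/879 = -71.44 J/K and ΔS_cold = +Q/T_C = 62800/250 = 251.2 J/K.
ΔS_total = -71.44 + 251.2 = 180 J/K, positive as the second law requires.

ΔS_total = 180 J/K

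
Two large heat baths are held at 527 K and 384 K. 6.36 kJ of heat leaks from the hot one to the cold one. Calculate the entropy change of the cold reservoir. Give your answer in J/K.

The cold reservoir gains heat Q, so ΔS_cold = +Q/T_C = 6360/384 = 16.6 J/K.

ΔS_cold = 16.6 J/K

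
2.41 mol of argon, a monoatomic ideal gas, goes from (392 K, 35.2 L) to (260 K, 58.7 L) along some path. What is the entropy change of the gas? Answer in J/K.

Entropy is a state function: ΔS = nC_V ln(T₂/T₁) + nR ln(V₂/V₁), with C_V = 3R/2 = 12.47 J mol⁻¹ K⁻¹ for a monoatomic ideal gas.
ΔS = 2.41 × [12.47 × ln(260/392) + 8.314 × ln(58.7/35.2)] = -2.09 J/K.

ΔS = -2.09 J/K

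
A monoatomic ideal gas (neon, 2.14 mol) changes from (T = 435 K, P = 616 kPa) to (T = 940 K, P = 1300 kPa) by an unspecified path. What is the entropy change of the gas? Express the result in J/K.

ΔS = 21 J/K

ΔS = nC_p ln(T₂/T₁) − nR ln(P₂/P₁), with C_p = 5R/2 = 20.79 J mol⁻¹ K⁻¹ for a monoatomic ideal gas.
ΔS = 2.14 × [20.79 × ln(940/435) − 8.314 × ln(1300/616)] = 21 J/K.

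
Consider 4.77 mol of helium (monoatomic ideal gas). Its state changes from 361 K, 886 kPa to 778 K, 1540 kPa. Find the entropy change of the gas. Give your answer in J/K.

ΔS = 54.2 J/K

ΔS = nC_p ln(T₂/T₁) − nR ln(P₂/P₁), with C_p = 5R/2 = 20.79 J mol⁻¹ K⁻¹ for a monoatomic ideal gas.
ΔS = 4.77 × [20.79 × ln(778/361) − 8.314 × ln(1540/886)] = 54.2 J/K.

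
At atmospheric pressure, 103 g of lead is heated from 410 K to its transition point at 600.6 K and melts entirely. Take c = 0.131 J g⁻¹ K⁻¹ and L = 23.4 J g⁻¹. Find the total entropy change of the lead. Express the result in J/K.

ΔS = 9.16 J/K

Warming step: ΔS₁ = m c ln(T_tr/T_i) = 103 × 0.131 × ln(600.6/410) = 5.151 J/K.
Phase change: ΔS₂ = +mL/T_tr = 103 × 23.4 / 600.6 = 4.013 J/K.
ΔS_total = (5.151) + (4.013) = 9.16 J/K.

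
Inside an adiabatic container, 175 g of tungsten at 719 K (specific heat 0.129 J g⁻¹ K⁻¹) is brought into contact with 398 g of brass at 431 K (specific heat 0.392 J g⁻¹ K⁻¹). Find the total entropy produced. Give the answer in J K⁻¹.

Energy balance: T_f = (m₁c₁T₁ + m₂c₂T₂)/(m₁c₁ + m₂c₂) = 467.4 K.
ΔS₁ = m₁c₁ ln(T_f/T₁) = 22.575 × ln(467.4/719) = -9.722 J/K.
ΔS₂ = m₂c₂ ln(T_f/T₂) = 156.016 × ln(467.4/431) = 12.65 J/K.
ΔS_total = -9.722 + 12.65 = 2.93 J/K.

ΔS_total = 2.93 J/K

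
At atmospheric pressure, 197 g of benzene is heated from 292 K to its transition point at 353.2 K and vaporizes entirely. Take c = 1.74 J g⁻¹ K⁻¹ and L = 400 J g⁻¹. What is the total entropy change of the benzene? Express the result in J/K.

Warming step: ΔS₁ = m c ln(T_tr/T_i) = 197 × 1.74 × ln(353.2/292) = 65.22 J/K.
Phase change: ΔS₂ = +mL/T_tr = 197 × 400 / 353.2 = 223.1 J/K.
ΔS_total = (65.22) + (223.1) = 288 J/K.

ΔS = 288 J/K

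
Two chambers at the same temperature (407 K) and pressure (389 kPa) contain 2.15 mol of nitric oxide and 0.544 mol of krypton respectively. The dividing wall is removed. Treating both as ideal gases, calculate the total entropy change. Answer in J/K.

ΔS_mix = 11.3 J/K

Mole fractions: x_A = 2.15/2.69 = 0.798, x_B = 0.202.
ΔS_mix = −R(n_A ln x_A + n_B ln x_B) = −8.314 × (2.15 ln 0.798 + 0.544 ln 0.202) = 11.3 J/K.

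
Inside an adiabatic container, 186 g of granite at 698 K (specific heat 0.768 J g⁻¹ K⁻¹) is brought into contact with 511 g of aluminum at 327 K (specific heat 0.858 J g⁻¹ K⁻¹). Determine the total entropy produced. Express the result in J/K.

Energy balance: T_f = (m₁c₁T₁ + m₂c₂T₂)/(m₁c₁ + m₂c₂) = 418.17 K.
ΔS₁ = m₁c₁ ln(T_f/T₁) = 142.848 × ln(418.17/698) = -73.19 J/K.
ΔS₂ = m₂c₂ ln(T_f/T₂) = 438.438 × ln(418.17/327) = 107.8 J/K.
ΔS_total = -73.19 + 107.8 = 34.6 J/K.

ΔS_total = 34.6 J/K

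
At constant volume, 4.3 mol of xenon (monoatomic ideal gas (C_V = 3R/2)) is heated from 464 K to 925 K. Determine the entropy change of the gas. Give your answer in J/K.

At constant volume, ΔS = nC_V ln(T₂/T₁) with C_V = 3R/2 = 12.47 J mol⁻¹ K⁻¹.
ΔS = 4.3 × 12.47 × ln(925/464) = 37 J/K.

ΔS = 37 J/K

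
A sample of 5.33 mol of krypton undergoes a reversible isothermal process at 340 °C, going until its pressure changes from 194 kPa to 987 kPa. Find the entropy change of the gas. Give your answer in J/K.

For an isothermal ideal gas ΔS_gas = nR ln(P₁/P₂) = 5.33 × 8.314 × ln(194/987) = -72.1 J/K.

ΔS_gas = -72.1 J/K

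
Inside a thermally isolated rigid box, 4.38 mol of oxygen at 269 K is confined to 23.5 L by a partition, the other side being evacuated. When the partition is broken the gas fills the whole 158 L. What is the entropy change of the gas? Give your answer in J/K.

ΔS_gas = 69.4 J/K

No heat is exchanged and no work is done, so the ideal-gas temperature stays constant.
Entropy is a state function; using a reversible isothermal path, ΔS_gas = nR ln(V₂/V₁) = 4.38 × 8.314 × ln(158/23.5) = 69.4 J/K.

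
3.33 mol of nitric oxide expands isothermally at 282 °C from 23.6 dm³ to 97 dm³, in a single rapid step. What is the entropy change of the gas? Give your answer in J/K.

Entropy is a state function, so ΔS_gas depends only on the end states.
For an isothermal ideal gas ΔS_gas = nR ln(V₂/V₁) = 3.33 × 8.314 × ln(97/23.6) = 39.1 J/K.

ΔS_gas = 39.1 J/K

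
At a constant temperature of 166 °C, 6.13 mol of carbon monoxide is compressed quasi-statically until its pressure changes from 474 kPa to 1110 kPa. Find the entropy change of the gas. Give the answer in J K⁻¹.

ΔS_gas = -43.4 J/K

For an isothermal ideal gas ΔS_gas = nR ln(P₁/P₂) = 6.13 × 8.314 × ln(474/1110) = -43.4 J/K.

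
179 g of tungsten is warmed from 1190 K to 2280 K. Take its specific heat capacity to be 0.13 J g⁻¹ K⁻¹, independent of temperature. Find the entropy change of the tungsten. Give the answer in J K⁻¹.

ΔS = ∫dQ_rev/T = m c ln(T₂/T₁) = 179 × 0.13 × ln(2280/1190) = 15.1 J/K.

ΔS = 15.1 J/K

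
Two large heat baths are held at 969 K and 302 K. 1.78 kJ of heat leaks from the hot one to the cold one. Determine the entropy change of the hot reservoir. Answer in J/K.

ΔS_hot = -1.84 J/K

The hot reservoir loses heat Q, so ΔS_hot = −Q/T_H = −1780/969 = -1.84 J/K.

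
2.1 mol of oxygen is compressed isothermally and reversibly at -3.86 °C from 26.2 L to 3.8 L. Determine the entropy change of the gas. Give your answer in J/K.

ΔS_gas = -33.7 J/K

For an isothermal ideal gas ΔS_gas = nR ln(V₂/V₁) = 2.1 × 8.314 × ln(3.8/26.2) = -33.7 J/K.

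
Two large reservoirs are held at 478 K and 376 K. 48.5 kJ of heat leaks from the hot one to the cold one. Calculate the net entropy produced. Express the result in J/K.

ΔS_total = 27.5 J/K

ΔS_hot = −Q/T_H = −48500/478 = -101.5 J/K and ΔS_cold = +Q/T_C = 48500/376 = 129 J/K.
ΔS_total = -101.5 + 129 = 27.5 J/K, positive as the second law requires.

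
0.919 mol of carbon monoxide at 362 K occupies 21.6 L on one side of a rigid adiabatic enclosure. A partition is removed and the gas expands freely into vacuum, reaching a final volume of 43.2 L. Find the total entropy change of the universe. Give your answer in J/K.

No heat is exchanged and no work is done, so the ideal-gas temperature stays constant.
Entropy is a state function; using a reversible isothermal path, ΔS_gas = nR ln(V₂/V₁) = 0.919 × 8.314 × ln(43.2/21.6) = 5.3 J/K.
The insulated surroundings exchange no heat, so ΔS_surr = 0 and ΔS_universe = ΔS_gas.

ΔS_universe = 5.3 J/K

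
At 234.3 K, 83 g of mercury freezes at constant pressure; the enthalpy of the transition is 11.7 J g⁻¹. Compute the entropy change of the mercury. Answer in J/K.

Heat released by the substance: Q = −mL = −83 × 11.7 = −971.1 J.
At constant T, ΔS = Q_rev/T = −971.1 / 234.3 = -4.14 J/K.

ΔS = -4.14 J/K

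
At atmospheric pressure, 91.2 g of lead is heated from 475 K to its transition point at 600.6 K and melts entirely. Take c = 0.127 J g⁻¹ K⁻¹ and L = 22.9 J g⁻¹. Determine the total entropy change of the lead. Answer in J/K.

ΔS = 6.19 J/K

Warming step: ΔS₁ = m c ln(T_tr/T_i) = 91.2 × 0.127 × ln(600.6/475) = 2.717 J/K.
Phase change: ΔS₂ = +mL/T_tr = 91.2 × 22.9 / 600.6 = 3.477 J/K.
ΔS_total = (2.717) + (3.477) = 6.19 J/K.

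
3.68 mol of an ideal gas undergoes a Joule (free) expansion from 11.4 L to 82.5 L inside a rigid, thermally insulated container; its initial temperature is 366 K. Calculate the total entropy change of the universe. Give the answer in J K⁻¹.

For an ideal gas in free expansion Q = 0 and W = 0, so T is unchanged.
Entropy is a state function; using a reversible isothermal path, ΔS_gas = nR ln(V₂/V₁) = 3.68 × 8.314 × ln(82.5/11.4) = 60.6 J/K.
The insulated surroundings exchange no heat, so ΔS_surr = 0 and ΔS_universe = ΔS_gas.

ΔS_universe = 60.6 J/K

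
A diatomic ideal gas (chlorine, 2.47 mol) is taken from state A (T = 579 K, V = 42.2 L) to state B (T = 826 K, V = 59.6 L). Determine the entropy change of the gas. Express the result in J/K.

ΔS = 25.3 J/K

Entropy is a state function: ΔS = nC_V ln(T₂/T₁) + nR ln(V₂/V₁), with C_V = 5R/2 = 20.79 J mol⁻¹ K⁻¹ for a diatomic ideal gas.
ΔS = 2.47 × [20.79 × ln(826/579) + 8.314 × ln(59.6/42.2)] = 25.3 J/K.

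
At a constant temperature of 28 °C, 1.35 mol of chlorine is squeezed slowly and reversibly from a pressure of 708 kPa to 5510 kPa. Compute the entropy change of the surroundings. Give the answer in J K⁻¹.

For an isothermal ideal gas ΔS_gas = nR ln(P₁/P₂) = 1.35 × 8.314 × ln(708/5510) = -23 J/K.
The process is reversible, so ΔS_surr = −ΔS_gas = 23 J/K and ΔS_universe = 0.

ΔS_surr = 23 J/K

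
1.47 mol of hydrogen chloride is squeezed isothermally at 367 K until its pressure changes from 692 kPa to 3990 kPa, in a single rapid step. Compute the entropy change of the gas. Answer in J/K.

ΔS_gas = -21.4 J/K

Entropy is a state function, so ΔS_gas depends only on the end states.
For an isothermal ideal gas ΔS_gas = nR ln(P₁/P₂) = 1.47 × 8.314 × ln(692/3990) = -21.4 J/K.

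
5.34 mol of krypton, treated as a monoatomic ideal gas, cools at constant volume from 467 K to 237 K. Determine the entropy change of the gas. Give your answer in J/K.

At constant volume, ΔS = nC_V ln(T₂/T₁) with C_V = 3R/2 = 12.47 J mol⁻¹ K⁻¹.
ΔS = 5.34 × 12.47 × ln(237/467) = -45.2 J/K.

ΔS = -45.2 J/K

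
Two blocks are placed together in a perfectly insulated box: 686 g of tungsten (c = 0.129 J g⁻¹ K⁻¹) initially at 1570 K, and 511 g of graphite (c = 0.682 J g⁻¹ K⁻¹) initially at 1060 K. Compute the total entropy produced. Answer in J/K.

Energy balance: T_f = (m₁c₁T₁ + m₂c₂T₂)/(m₁c₁ + m₂c₂) = 1163.3 K.
ΔS₁ = m₁c₁ ln(T_f/T₁) = 88.494 × ln(1163.3/1570) = -26.53 J/K.
ΔS₂ = m₂c₂ ln(T_f/T₂) = 348.502 × ln(1163.3/1060) = 32.4 J/K.
ΔS_total = -26.53 + 32.4 = 5.87 J/K.

ΔS_total = 5.87 J/K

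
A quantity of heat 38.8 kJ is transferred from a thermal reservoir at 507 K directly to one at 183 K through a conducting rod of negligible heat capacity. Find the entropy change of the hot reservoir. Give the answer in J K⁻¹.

The hot reservoir loses heat Q, so ΔS_hot = −Q/T_H = −38800/507 = -76.5 J/K.

ΔS_hot = -76.5 J/K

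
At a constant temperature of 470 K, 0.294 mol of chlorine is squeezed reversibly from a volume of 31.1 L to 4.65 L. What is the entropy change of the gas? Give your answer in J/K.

For an isothermal ideal gas ΔS_gas = nR ln(V₂/V₁) = 0.294 × 8.314 × ln(4.65/31.1) = -4.65 J/K.

ΔS_gas = -4.65 J/K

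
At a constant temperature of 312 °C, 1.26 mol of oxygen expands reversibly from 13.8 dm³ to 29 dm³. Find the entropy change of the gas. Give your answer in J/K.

For an isothermal ideal gas ΔS_gas = nR ln(V₂/V₁) = 1.26 × 8.314 × ln(29/13.8) = 7.78 J/K.

ΔS_gas = 7.78 J/K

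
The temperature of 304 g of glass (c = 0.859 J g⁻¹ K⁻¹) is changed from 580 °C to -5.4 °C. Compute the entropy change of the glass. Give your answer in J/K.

In kelvin: T₁ = 853.15 K, T₂ = 267.75 K. ΔS = ∫dQ_rev/T = m c ln(T₂/T₁) = 304 × 0.859 × ln(267.75/853.15) = -303 J/K.

ΔS = -303 J/K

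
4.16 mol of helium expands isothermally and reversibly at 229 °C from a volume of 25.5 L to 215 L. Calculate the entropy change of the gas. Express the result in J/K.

For an isothermal ideal gas ΔS_gas = nR ln(V₂/V₁) = 4.16 × 8.314 × ln(215/25.5) = 73.7 J/K.

ΔS_gas = 73.7 J/K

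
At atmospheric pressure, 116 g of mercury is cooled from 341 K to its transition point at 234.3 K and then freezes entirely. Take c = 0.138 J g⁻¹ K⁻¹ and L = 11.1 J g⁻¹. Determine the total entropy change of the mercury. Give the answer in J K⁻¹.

Cooling step: ΔS₁ = m c ln(T_tr/T_i) = 116 × 0.138 × ln(234.3/341) = -6.007 J/K.
Phase change: ΔS₂ = −mL/T_tr = −116 × 11.1 / 234.3 = -5.496 J/K.
ΔS_total = (-6.007) + (-5.496) = -11.5 J/K.

ΔS = -11.5 J/K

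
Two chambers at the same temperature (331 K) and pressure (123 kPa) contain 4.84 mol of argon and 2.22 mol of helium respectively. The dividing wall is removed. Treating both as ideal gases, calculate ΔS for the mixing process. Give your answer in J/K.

Mole fractions: x_A = 4.84/7.06 = 0.686, x_B = 0.314.
ΔS_mix = −R(n_A ln x_A + n_B ln x_B) = −8.314 × (4.84 ln 0.686 + 2.22 ln 0.314) = 36.5 J/K.

ΔS_mix = 36.5 J/K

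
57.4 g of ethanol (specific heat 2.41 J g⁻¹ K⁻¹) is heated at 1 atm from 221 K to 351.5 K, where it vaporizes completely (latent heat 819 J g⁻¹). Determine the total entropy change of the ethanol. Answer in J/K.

ΔS = 198 J/K

Warming step: ΔS₁ = m c ln(T_tr/T_i) = 57.4 × 2.41 × ln(351.5/221) = 64.19 J/K.
Phase change: ΔS₂ = +mL/T_tr = 57.4 × 819 / 351.5 = 133.7 J/K.
ΔS_total = (64.19) + (133.7) = 198 J/K.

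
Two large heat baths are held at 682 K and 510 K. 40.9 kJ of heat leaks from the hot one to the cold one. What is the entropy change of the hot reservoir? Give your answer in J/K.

The hot reservoir loses heat Q, so ΔS_hot = −Q/T_H = −40900/682 = -60 J/K.

ΔS_hot = -60 J/K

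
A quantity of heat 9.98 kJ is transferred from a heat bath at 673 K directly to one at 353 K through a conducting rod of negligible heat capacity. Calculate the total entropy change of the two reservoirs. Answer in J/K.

ΔS_total = 13.4 J/K

ΔS_hot = −Q/T_H = −9980/673 = -14.83 J/K and ΔS_cold = +Q/T_C = 9980/353 = 28.27 J/K.
ΔS_total = -14.83 + 28.27 = 13.4 J/K, positive as the second law requires.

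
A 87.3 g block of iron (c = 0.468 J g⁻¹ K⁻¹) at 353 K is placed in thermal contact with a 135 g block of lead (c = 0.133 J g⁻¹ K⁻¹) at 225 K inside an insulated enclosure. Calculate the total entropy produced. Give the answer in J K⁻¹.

Energy balance: T_f = (m₁c₁T₁ + m₂c₂T₂)/(m₁c₁ + m₂c₂) = 313.92 K.
ΔS₁ = m₁c₁ ln(T_f/T₁) = 40.8564 × ln(313.92/353) = -4.793 J/K.
ΔS₂ = m₂c₂ ln(T_f/T₂) = 17.955 × ln(313.92/225) = 5.98 J/K.
ΔS_total = -4.793 + 5.98 = 1.19 J/K.

ΔS_total = 1.19 J/K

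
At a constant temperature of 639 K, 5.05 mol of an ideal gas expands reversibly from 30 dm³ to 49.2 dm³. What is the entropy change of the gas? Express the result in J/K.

For an isothermal ideal gas ΔS_gas = nR ln(V₂/V₁) = 5.05 × 8.314 × ln(49.2/30) = 20.8 J/K.

ΔS_gas = 20.8 J/K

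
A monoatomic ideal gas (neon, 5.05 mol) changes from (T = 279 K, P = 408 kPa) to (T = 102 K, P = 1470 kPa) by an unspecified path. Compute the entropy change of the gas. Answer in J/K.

ΔS = -159 J/K

ΔS = nC_p ln(T₂/T₁) − nR ln(P₂/P₁), with C_p = 5R/2 = 20.79 J mol⁻¹ K⁻¹ for a monoatomic ideal gas.
ΔS = 5.05 × [20.79 × ln(102/279) − 8.314 × ln(1470/408)] = -159 J/K.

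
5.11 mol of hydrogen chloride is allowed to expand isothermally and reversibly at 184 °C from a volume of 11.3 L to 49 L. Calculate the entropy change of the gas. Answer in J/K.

For an isothermal ideal gas ΔS_gas = nR ln(V₂/V₁) = 5.11 × 8.314 × ln(49/11.3) = 62.3 J/K.

ΔS_gas = 62.3 J/K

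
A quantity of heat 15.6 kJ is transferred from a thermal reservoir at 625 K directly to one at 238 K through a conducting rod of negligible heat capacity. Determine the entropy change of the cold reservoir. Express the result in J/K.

ΔS_cold = 65.5 J/K

The cold reservoir gains heat Q, so ΔS_cold = +Q/T_C = 15600/238 = 65.5 J/K.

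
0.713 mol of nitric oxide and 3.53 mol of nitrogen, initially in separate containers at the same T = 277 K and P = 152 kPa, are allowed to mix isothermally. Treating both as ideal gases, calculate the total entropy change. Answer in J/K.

ΔS_mix = 16 J/K

Mole fractions: x_A = 0.713/4.24 = 0.168, x_B = 0.832.
ΔS_mix = −R(n_A ln x_A + n_B ln x_B) = −8.314 × (0.713 ln 0.168 + 3.53 ln 0.832) = 16 J/K.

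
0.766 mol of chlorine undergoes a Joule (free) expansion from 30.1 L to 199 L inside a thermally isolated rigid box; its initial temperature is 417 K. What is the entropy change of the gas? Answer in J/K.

ΔS_gas = 12 J/K

For an ideal gas in free expansion Q = 0 and W = 0, so T is unchanged.
Entropy is a state function; using a reversible isothermal path, ΔS_gas = nR ln(V₂/V₁) = 0.766 × 8.314 × ln(199/30.1) = 12 J/K.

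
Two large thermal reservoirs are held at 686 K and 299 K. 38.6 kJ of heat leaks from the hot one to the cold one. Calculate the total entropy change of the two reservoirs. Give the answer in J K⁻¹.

ΔS_total = 72.8 J/K

ΔS_hot = −Q/T_H = −38600/686 = -56.27 J/K and ΔS_cold = +Q/T_C = 38600/299 = 129.1 J/K.
ΔS_total = -56.27 + 129.1 = 72.8 J/K, positive as the second law requires.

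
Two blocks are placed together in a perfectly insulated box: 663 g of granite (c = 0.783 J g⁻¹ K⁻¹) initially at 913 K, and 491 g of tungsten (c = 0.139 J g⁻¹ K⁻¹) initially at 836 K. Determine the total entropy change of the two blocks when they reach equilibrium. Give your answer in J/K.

Energy balance: T_f = (m₁c₁T₁ + m₂c₂T₂)/(m₁c₁ + m₂c₂) = 904.05 K.
ΔS₁ = m₁c₁ ln(T_f/T₁) = 519.129 × ln(904.05/913) = -5.112 J/K.
ΔS₂ = m₂c₂ ln(T_f/T₂) = 68.249 × ln(904.05/836) = 5.341 J/K.
ΔS_total = -5.112 + 5.341 = 0.229 J/K.

ΔS_total = 0.229 J/K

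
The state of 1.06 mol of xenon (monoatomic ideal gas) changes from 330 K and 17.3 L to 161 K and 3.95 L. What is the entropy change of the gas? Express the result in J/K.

ΔS = -22.5 J/K

Entropy is a state function: ΔS = nC_V ln(T₂/T₁) + nR ln(V₂/V₁), with C_V = 3R/2 = 12.47 J mol⁻¹ K⁻¹ for a monoatomic ideal gas.
ΔS = 1.06 × [12.47 × ln(161/330) + 8.314 × ln(3.95/17.3)] = -22.5 J/K.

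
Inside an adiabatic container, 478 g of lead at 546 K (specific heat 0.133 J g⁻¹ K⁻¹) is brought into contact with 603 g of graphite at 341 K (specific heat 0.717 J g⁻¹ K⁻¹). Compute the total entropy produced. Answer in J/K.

ΔS_total = 6.89 J/K

Energy balance: T_f = (m₁c₁T₁ + m₂c₂T₂)/(m₁c₁ + m₂c₂) = 367.28 K.
ΔS₁ = m₁c₁ ln(T_f/T₁) = 63.574 × ln(367.28/546) = -25.21 J/K.
ΔS₂ = m₂c₂ ln(T_f/T₂) = 432.351 × ln(367.28/341) = 32.1 J/K.
ΔS_total = -25.21 + 32.1 = 6.89 J/K.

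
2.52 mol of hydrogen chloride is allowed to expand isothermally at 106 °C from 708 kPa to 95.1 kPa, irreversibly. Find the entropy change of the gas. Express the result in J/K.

ΔS_gas = 42.1 J/K

Entropy is a state function, so ΔS_gas depends only on the end states.
For an isothermal ideal gas ΔS_gas = nR ln(P₁/P₂) = 2.52 × 8.314 × ln(708/95.1) = 42.1 J/K.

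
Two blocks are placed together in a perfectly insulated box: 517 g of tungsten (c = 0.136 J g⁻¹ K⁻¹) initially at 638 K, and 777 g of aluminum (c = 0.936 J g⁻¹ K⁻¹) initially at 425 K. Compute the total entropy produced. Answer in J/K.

ΔS_total = 5.92 J/K

Energy balance: T_f = (m₁c₁T₁ + m₂c₂T₂)/(m₁c₁ + m₂c₂) = 443.78 K.
ΔS₁ = m₁c₁ ln(T_f/T₁) = 70.312 × ln(443.78/638) = -25.52 J/K.
ΔS₂ = m₂c₂ ln(T_f/T₂) = 727.272 × ln(443.78/425) = 31.44 J/K.
ΔS_total = -25.52 + 31.44 = 5.92 J/K.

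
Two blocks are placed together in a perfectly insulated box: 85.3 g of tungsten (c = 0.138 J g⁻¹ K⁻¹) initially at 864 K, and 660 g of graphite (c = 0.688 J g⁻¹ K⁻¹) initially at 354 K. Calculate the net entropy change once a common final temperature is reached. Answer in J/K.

ΔS_total = 6.15 J/K

Energy balance: T_f = (m₁c₁T₁ + m₂c₂T₂)/(m₁c₁ + m₂c₂) = 366.89 K.
ΔS₁ = m₁c₁ ln(T_f/T₁) = 11.7714 × ln(366.89/864) = -10.082 J/K.
ΔS₂ = m₂c₂ ln(T_f/T₂) = 454.08 × ln(366.89/354) = 16.236 J/K.
ΔS_total = -10.082 + 16.236 = 6.15 J/K.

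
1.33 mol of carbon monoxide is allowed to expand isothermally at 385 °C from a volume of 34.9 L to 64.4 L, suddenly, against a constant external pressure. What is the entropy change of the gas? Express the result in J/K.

Entropy is a state function, so ΔS_gas depends only on the end states.
For an isothermal ideal gas ΔS_gas = nR ln(V₂/V₁) = 1.33 × 8.314 × ln(64.4/34.9) = 6.77 J/K.

ΔS_gas = 6.77 J/K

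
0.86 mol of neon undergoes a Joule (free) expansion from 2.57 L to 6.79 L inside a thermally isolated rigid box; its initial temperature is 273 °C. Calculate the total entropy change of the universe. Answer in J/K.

No heat is exchanged and no work is done, so the ideal-gas temperature stays constant.
Entropy is a state function; using a reversible isothermal path, ΔS_gas = nR ln(V₂/V₁) = 0.86 × 8.314 × ln(6.79/2.57) = 6.95 J/K.
The insulated surroundings exchange no heat, so ΔS_surr = 0 and ΔS_universe = ΔS_gas.

ΔS_universe = 6.95 J/K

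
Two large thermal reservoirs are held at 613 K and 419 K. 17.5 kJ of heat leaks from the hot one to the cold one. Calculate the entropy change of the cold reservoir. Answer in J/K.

ΔS_cold = 41.8 J/K

The cold reservoir gains heat Q, so ΔS_cold = +Q/T_C = 17500/419 = 41.8 J/K.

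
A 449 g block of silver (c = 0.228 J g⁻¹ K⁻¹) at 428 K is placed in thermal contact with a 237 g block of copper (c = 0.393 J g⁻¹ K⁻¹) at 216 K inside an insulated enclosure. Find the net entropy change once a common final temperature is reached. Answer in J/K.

ΔS_total = 11.1 J/K

Energy balance: T_f = (m₁c₁T₁ + m₂c₂T₂)/(m₁c₁ + m₂c₂) = 327 K.
ΔS₁ = m₁c₁ ln(T_f/T₁) = 102.372 × ln(327/428) = -27.55 J/K.
ΔS₂ = m₂c₂ ln(T_f/T₂) = 93.141 × ln(327/216) = 38.63 J/K.
ΔS_total = -27.55 + 38.63 = 11.1 J/K.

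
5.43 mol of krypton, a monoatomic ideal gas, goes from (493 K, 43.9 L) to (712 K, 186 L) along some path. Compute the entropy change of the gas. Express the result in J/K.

ΔS = 90.1 J/K

Entropy is a state function: ΔS = nC_V ln(T₂/T₁) + nR ln(V₂/V₁), with C_V = 3R/2 = 12.47 J mol⁻¹ K⁻¹ for a monoatomic ideal gas.
ΔS = 5.43 × [12.47 × ln(712/493) + 8.314 × ln(186/43.9)] = 90.1 J/K.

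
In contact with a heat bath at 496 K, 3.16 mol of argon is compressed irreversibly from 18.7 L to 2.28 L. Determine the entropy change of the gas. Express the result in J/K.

ΔS_gas = -55.3 J/K

Entropy is a state function, so ΔS_gas depends only on the end states.
For an isothermal ideal gas ΔS_gas = nR ln(V₂/V₁) = 3.16 × 8.314 × ln(2.28/18.7) = -55.3 J/K.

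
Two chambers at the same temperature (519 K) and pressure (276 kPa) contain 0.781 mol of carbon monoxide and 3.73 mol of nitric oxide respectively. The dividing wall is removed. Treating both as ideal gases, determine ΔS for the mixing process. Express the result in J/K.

ΔS_mix = 17.3 J/K

Mole fractions: x_A = 0.781/4.51 = 0.173, x_B = 0.827.
ΔS_mix = −R(n_A ln x_A + n_B ln x_B) = −8.314 × (0.781 ln 0.173 + 3.73 ln 0.827) = 17.3 J/K.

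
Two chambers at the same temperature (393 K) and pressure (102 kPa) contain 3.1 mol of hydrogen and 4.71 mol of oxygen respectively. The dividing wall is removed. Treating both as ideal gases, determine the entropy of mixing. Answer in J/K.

ΔS_mix = 43.6 J/K

Mole fractions: x_A = 3.1/7.81 = 0.397, x_B = 0.603.
ΔS_mix = −R(n_A ln x_A + n_B ln x_B) = −8.314 × (3.1 ln 0.397 + 4.71 ln 0.603) = 43.6 J/K.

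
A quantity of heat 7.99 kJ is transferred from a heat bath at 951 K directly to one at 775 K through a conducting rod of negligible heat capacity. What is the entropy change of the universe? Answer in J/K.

ΔS_total = 1.91 J/K

ΔS_hot = −Q/T_H = −7990/951 = -8.402 J/K and ΔS_cold = +Q/T_C = 7990/775 = 10.31 J/K.
ΔS_total = -8.402 + 10.31 = 1.91 J/K, positive as the second law requires.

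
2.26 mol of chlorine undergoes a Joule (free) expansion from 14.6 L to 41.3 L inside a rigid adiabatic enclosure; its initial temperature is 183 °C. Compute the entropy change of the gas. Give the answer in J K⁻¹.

ΔS_gas = 19.5 J/K

For an ideal gas in free expansion Q = 0 and W = 0, so T is unchanged.
Entropy is a state function; using a reversible isothermal path, ΔS_gas = nR ln(V₂/V₁) = 2.26 × 8.314 × ln(41.3/14.6) = 19.5 J/K.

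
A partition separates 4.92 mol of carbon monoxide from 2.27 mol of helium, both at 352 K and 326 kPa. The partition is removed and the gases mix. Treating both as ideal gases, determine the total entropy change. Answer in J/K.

ΔS_mix = 37.3 J/K

Mole fractions: x_A = 4.92/7.19 = 0.684, x_B = 0.316.
ΔS_mix = −R(n_A ln x_A + n_B ln x_B) = −8.314 × (4.92 ln 0.684 + 2.27 ln 0.316) = 37.3 J/K.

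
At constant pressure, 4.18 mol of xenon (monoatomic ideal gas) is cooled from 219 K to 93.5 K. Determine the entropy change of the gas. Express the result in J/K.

At constant pressure, ΔS = nC_p ln(T₂/T₁) with C_p = 5R/2 = 20.79 J mol⁻¹ K⁻¹.
ΔS = 4.18 × 20.79 × ln(93.5/219) = -73.9 J/K.

ΔS = -73.9 J/K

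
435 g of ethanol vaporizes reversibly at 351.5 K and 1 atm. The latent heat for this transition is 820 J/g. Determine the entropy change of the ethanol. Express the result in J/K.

ΔS = 1010 J/K

Heat absorbed by the substance: Q = mL = 435 × 820 = 356700 J.
At constant T, ΔS = Q_rev/T = 356700 / 351.5 = 1010 J/K.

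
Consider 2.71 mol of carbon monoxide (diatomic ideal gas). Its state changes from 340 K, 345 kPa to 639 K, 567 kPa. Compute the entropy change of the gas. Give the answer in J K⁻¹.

ΔS = nC_p ln(T₂/T₁) − nR ln(P₂/P₁), with C_p = 7R/2 = 29.1 J mol⁻¹ K⁻¹ for a diatomic ideal gas.
ΔS = 2.71 × [29.1 × ln(639/340) − 8.314 × ln(567/345)] = 38.6 J/K.

ΔS = 38.6 J/K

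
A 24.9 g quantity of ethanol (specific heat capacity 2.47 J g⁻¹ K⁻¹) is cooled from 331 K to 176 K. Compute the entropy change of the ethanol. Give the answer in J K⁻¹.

ΔS = ∫dQ_rev/T = m c ln(T₂/T₁) = 24.9 × 2.47 × ln(176/331) = -38.8 J/K.

ΔS = -38.8 J/K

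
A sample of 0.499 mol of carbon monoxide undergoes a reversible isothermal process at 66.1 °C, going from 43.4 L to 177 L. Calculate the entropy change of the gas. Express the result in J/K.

ΔS_gas = 5.83 J/K

For an isothermal ideal gas ΔS_gas = nR ln(V₂/V₁) = 0.499 × 8.314 × ln(177/43.4) = 5.83 J/K.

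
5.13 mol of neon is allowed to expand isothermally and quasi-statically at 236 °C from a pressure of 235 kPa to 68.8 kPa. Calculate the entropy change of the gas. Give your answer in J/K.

ΔS_gas = 52.4 J/K

For an isothermal ideal gas ΔS_gas = nR ln(P₁/P₂) = 5.13 × 8.314 × ln(235/68.8) = 52.4 J/K.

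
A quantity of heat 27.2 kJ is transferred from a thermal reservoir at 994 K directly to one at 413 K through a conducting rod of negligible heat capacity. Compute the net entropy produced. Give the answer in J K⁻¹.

ΔS_total = 38.5 J/K

ΔS_hot = −Q/T_H = −27200/994 = -27.36 J/K and ΔS_cold = +Q/T_C = 27200/413 = 65.86 J/K.
ΔS_total = -27.36 + 65.86 = 38.5 J/K, positive as the second law requires.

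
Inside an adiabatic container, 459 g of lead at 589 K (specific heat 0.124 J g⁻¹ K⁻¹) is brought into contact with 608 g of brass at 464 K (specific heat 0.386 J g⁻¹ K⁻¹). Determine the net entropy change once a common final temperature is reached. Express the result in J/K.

ΔS_total = 1.37 J/K

Energy balance: T_f = (m₁c₁T₁ + m₂c₂T₂)/(m₁c₁ + m₂c₂) = 488.4 K.
ΔS₁ = m₁c₁ ln(T_f/T₁) = 56.916 × ln(488.4/589) = -10.66 J/K.
ΔS₂ = m₂c₂ ln(T_f/T₂) = 234.688 × ln(488.4/464) = 12.03 J/K.
ΔS_total = -10.66 + 12.03 = 1.37 J/K.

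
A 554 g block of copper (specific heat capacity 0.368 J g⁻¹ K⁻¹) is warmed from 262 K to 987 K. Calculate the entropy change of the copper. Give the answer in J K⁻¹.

ΔS = ∫dQ_rev/T = m c ln(T₂/T₁) = 554 × 0.368 × ln(987/262) = 270 J/K.

ΔS = 270 J/K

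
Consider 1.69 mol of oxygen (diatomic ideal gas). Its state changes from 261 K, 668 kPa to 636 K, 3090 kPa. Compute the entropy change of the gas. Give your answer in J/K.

ΔS = 22.3 J/K

ΔS = nC_p ln(T₂/T₁) − nR ln(P₂/P₁), with C_p = 7R/2 = 29.1 J mol⁻¹ K⁻¹ for a diatomic ideal gas.
ΔS = 1.69 × [29.1 × ln(636/261) − 8.314 × ln(3090/668)] = 22.3 J/K.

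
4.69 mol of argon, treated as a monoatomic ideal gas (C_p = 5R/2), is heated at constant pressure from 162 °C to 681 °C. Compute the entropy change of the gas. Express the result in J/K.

In kelvin: T₁ = 435.15 K, T₂ = 954.15 K. At constant pressure, ΔS = nC_p ln(T₂/T₁) with C_p = 5R/2 = 20.79 J mol⁻¹ K⁻¹.
ΔS = 4.69 × 20.79 × ln(954.15/435.15) = 76.5 J/K.

ΔS = 76.5 J/K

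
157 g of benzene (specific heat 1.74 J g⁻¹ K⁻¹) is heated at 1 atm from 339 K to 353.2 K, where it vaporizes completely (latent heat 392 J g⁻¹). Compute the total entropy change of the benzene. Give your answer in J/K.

Warming step: ΔS₁ = m c ln(T_tr/T_i) = 157 × 1.74 × ln(353.2/339) = 11.21 J/K.
Phase change: ΔS₂ = +mL/T_tr = 157 × 392 / 353.2 = 174.2 J/K.
ΔS_total = (11.21) + (174.2) = 185 J/K.

ΔS = 185 J/K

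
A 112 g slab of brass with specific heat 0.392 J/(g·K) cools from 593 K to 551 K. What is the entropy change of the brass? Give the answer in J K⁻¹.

ΔS = -3.23 J/K

ΔS = ∫dQ_rev/T = m c ln(T₂/T₁) = 112 × 0.392 × ln(551/593) = -3.23 J/K.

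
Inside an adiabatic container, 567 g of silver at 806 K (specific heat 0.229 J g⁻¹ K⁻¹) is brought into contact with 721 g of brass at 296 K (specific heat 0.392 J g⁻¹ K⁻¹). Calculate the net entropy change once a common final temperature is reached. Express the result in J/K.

Energy balance: T_f = (m₁c₁T₁ + m₂c₂T₂)/(m₁c₁ + m₂c₂) = 456.54 K.
ΔS₁ = m₁c₁ ln(T_f/T₁) = 129.843 × ln(456.54/806) = -73.8 J/K.
ΔS₂ = m₂c₂ ln(T_f/T₂) = 282.632 × ln(456.54/296) = 122.5 J/K.
ΔS_total = -73.8 + 122.5 = 48.7 J/K.

ΔS_total = 48.7 J/K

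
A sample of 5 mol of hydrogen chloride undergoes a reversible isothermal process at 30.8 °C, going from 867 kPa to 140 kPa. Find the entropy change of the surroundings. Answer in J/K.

For an isothermal ideal gas ΔS_gas = nR ln(P₁/P₂) = 5 × 8.314 × ln(867/140) = 75.8 J/K.
The process is reversible, so ΔS_surr = −ΔS_gas = -75.8 J/K and ΔS_universe = 0.

ΔS_surr = -75.8 J/K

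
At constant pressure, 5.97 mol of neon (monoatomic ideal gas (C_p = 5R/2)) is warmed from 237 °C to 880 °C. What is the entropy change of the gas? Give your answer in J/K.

In kelvin: T₁ = 510.15 K, T₂ = 1153.15 K. At constant pressure, ΔS = nC_p ln(T₂/T₁) with C_p = 5R/2 = 20.79 J mol⁻¹ K⁻¹.
ΔS = 5.97 × 20.79 × ln(1153.15/510.15) = 101 J/K.

ΔS = 101 J/K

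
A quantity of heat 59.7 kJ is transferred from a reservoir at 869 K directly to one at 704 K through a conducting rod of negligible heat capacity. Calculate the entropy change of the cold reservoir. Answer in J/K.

The cold reservoir gains heat Q, so ΔS_cold = +Q/T_C = 59700/704 = 84.8 J/K.

ΔS_cold = 84.8 J/K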